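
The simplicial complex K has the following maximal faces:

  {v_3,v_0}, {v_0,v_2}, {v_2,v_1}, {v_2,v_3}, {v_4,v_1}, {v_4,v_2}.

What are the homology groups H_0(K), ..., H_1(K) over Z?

Order the vertices as v_0 < v_1 < v_2 < v_3 < v_4. Listing each simplex with vertices in this order, K has dimension 1 with simplices:

  0-simplices (5): [v_0], [v_1], [v_2], [v_3], [v_4]
  1-simplices (6): [v_0,v_2], [v_0,v_3], [v_1,v_2], [v_1,v_4], [v_2,v_3], [v_2,v_4]

Hence C_0 ≅ Z^5, C_1 ≅ Z^6.

Boundary ∂_1: C_1 → C_0 sends each edge [p,q] (with p < q) to q − p. For instance
  ∂[v_2,v_4] = [v_4] − [v_2].
As a 5×6 matrix over Z this has rank 4, with invariant factors (1,1,1,1).

From H_k ≅ ker(∂_k) / im(∂_{k+1}) we obtain:

  H_0: rank C_0 − rank ∂_1 = 5 − 4 = 1, and the invariant factors of ∂_1 are all 1, so H_0 ≅ Z.
  H_1: rank ker ∂_1 − rank ∂_2 = (6 − 4) − 0 = 2, and there is no ∂_2, so H_1 ≅ Z^2.

As a check, the Euler characteristic is 5 − 6 = -1, which agrees with 1 − 2 = -1.
(K is a triangulation of a wedge of 2 circles.)

H_0 = Z,  H_1 = Z^2.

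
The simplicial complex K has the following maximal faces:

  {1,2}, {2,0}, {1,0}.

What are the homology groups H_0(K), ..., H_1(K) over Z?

H_0 ≅ Z,  H_1 ≅ Z.

Take the total order 0 < 1 < 2 on the vertex set. Then K (dimension 1) consists of the simplices:

  0-simplices (3): [0], [1], [2]
  1-simplices (3): [0,1], [0,2], [1,2]

giving chain groups C_0 ≅ Z^3, C_1 ≅ Z^3.

Boundary ∂_1: C_1 → C_0 is given by ∂[p,q] = [q] − [p]. For instance
  ∂[0,1] = [1] − [0].
This gives a 3×3 integer matrix of rank 2; reducing to Smith normal form yields diagonal entries (1,1).

Reading off H_k = ker ∂_k / im ∂_{k+1}:

  H_0: rank C_0 − rank ∂_1 = 3 − 2 = 1, and the invariant factors of ∂_1 are all 1, so H_0 = Z.
  H_1: rank ker ∂_1 − rank ∂_2 = (3 − 2) − 0 = 1, and there is no ∂_2, so H_1 = Z.

(K is a triangulation of the circle S^1.)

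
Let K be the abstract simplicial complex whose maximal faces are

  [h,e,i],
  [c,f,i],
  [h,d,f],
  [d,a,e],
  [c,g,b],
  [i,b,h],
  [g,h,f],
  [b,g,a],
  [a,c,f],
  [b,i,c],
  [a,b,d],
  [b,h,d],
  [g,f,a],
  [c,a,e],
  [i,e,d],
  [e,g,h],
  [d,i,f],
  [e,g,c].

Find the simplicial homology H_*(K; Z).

Take the total order a < b < c < d < e < f < g < h < i on the vertex set. Then K (dimension 2) consists of the simplices:

  0-simplices (9): a, b, c, d, e, f, g, h, i
  1-simplices (27): ab, ac, ad, ae, af, ag, bc, bd, bg, bh, bi, ce, cf, cg, ci, de, df, dh, di, eg, eh, ei, fg, fh, fi, gh, hi
  2-simplices (18): abd, abg, ace, acf, ade, afg, bcg, bci, bdh, bhi, ceg, cfi, dei, dfh, dfi, egh, ehi, fgh

giving chain groups C_0 ≅ Z^9, C_1 ≅ Z^27, C_2 ≅ Z^18.

∂_1: C_1 → C_0 is given by ∂[p,q] = [q] − [p].
The 9×27 boundary matrix has rank 8 and Smith normal form diag(1,1,1,1,1,1,1,1).

Boundary ∂_2: C_2 → C_1 acts by ∂[p,q,r] = [q,r] − [p,r] + [p,q]. For instance
  ∂bci = ci − bi + bc,
  ∂dfi = fi − di + df.
This gives a 27×18 integer matrix of rank 18; reducing to Smith normal form yields diagonal entries (1,1,1,1,1,1,1,1,1,1,1,1,1,1,1,1,1,2).

From H_k ≅ ker(∂_k) / im(∂_{k+1}) we obtain:

  H_0: rank C_0 − rank ∂_1 = 9 − 8 = 1, and the invariant factors of ∂_1 are all 1, so H_0 ≅ Z.
  H_1: rank ker ∂_1 − rank ∂_2 = (27 − 8) − 18 = 1, and ∂_2 has invariant factor 2 > 1, so H_1 ≅ Z ⊕ Z/2Z.
  H_2: rank ker ∂_2 − rank ∂_3 = (18 − 18) − 0 = 0, and there is no ∂_3, so H_2 ≅ 0.

As a check, the Euler characteristic is 9 − 27 + 18 = 0, which agrees with 1 − 1 + 0 = 0.

H_0 ≅ Z,  H_1 ≅ Z ⊕ Z/2Z,  H_2 = 0.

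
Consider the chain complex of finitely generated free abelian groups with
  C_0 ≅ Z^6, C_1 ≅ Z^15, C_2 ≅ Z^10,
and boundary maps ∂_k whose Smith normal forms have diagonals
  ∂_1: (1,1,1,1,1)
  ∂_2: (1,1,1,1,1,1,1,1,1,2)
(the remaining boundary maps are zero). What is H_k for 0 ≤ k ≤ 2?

H_0: b_0 = 6 − 0 − 5 = 1; torsion from ∂_1 factors > 1: none. So H_0 = Z.
H_1: b_1 = 15 − 5 − 10 = 0; torsion from ∂_2 factors > 1: [2]. So H_1 = Z/2Z.
H_2: b_2 = 10 − 10 − 0 = 0; torsion from ∂_3 factors > 1: none. So H_2 = 0.

H_0 = Z,  H_1 = Z/2Z,  H_2 = 0.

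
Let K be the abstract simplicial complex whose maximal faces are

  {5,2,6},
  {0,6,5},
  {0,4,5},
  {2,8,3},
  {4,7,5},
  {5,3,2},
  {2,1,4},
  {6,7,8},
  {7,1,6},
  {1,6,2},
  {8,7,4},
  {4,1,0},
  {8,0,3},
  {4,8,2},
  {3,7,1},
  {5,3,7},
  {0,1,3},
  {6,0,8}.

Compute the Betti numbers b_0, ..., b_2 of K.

Fix the vertex order 0 < 1 < 2 < 3 < 4 < 5 < 6 < 7 < 8 and write every simplex with vertices in increasing order. Then dim K = 2 and the simplices of K are:

  0-simplices (9): [0], [1], [2], [3], [4], [5], [6], [7], [8]
  1-simplices (27): (27 of them)
  2-simplices (18): [0,1,3], [0,1,4], [0,3,8], [0,4,5], [0,5,6], [0,6,8], [1,2,4], [1,2,6], [1,3,7], [1,6,7], [2,3,5], [2,3,8], [2,4,8], [2,5,6], [3,5,7], [4,5,7], [4,7,8], [6,7,8]

giving chain groups C_0 ≅ Z^9, C_1 ≅ Z^27, C_2 ≅ Z^18.

The boundary map ∂_1: C_1 → C_0 is given by ∂[p,q] = [q] − [p].
The 9×27 boundary matrix has rank 8 and Smith normal form diag(1,1,1,1,1,1,1,1).

Boundary ∂_2: C_2 → C_1 maps a triangle to the signed sum of its edges. For instance
  ∂[1,2,4] = [2,4] − [1,4] + [1,2],
  ∂[2,5,6] = [5,6] − [2,6] + [2,5].
As a 27×18 matrix over Z this has rank 17, with invariant factors (1,1,1,1,1,1,1,1,1,1,1,1,1,1,1,1,1).

From H_k ≅ ker(∂_k) / im(∂_{k+1}) we obtain:

  H_0: rank C_0 − rank ∂_1 = 9 − 8 = 1, and the invariant factors of ∂_1 are all 1, so H_0 ≅ Z.
  H_1: rank ker ∂_1 − rank ∂_2 = (27 − 8) − 17 = 2, and the invariant factors of ∂_2 are all 1, so H_1 ≅ Z^2.
  H_2: rank ker ∂_2 − rank ∂_3 = (18 − 17) − 0 = 1, and there is no ∂_3, so H_2 ≅ Z.

As a check, the Euler characteristic is 9 − 27 + 18 = 0, which agrees with 1 − 2 + 1 = 0.

Hence the Betti numbers are b_0 = 1, b_1 = 2, b_2 = 1.

b_0 = 1, b_1 = 2, b_2 = 1.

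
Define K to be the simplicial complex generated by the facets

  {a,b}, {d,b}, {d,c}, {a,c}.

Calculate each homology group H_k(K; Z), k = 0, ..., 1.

Fix the vertex order a < b < c < d and write every simplex with vertices in increasing order. Then dim K = 1 and the simplices of K are:

  0-simplices (4): a, b, c, d
  1-simplices (4): ab, ac, bd, cd

giving chain groups C_0 ≅ Z^4, C_1 ≅ Z^4.

The boundary map ∂_1: C_1 → C_0 maps an edge to its endpoints' difference, ∂[p,q] = q − p. For instance
  ∂bd = d − b.
As a 4×4 matrix over Z this has rank 3, with invariant factors (1,1,1).

Computing H_k = (kernel of ∂_k) / (image of ∂_{k+1}):

  H_0: rank C_0 − rank ∂_1 = 4 − 3 = 1, and the invariant factors of ∂_1 are all 1, so H_0 ≅ Z.
  H_1: rank ker ∂_1 − rank ∂_2 = (4 − 3) − 0 = 1, and there is no ∂_2, so H_1 ≅ Z.

H_0 = Z,  H_1 = Z.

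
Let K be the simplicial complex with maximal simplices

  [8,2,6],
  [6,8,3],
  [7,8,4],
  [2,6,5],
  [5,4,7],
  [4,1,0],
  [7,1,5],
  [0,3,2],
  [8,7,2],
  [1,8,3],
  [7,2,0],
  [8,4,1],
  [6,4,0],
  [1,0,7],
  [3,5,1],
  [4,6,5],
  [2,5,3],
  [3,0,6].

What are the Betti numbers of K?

Fix the vertex order 0 < 1 < 2 < 3 < 4 < 5 < 6 < 7 < 8 and write every simplex with vertices in increasing order. Then dim K = 2 and the simplices of K are:

  0-simplices (9): [0], [1], [2], [3], [4], [5], [6], [7], [8]
  1-simplices (27): (27 of them)
  2-simplices (18): [0,1,4], [0,1,7], [0,2,3], [0,2,7], [0,3,6], [0,4,6], [1,3,5], [1,3,8], [1,4,8], [1,5,7], [2,3,5], [2,5,6], [2,6,8], [2,7,8], [3,6,8], [4,5,6], [4,5,7], [4,7,8]

Hence C_0 ≅ Z^9, C_1 ≅ Z^27, C_2 ≅ Z^18.

The boundary map ∂_1: C_1 → C_0 is given by ∂[p,q] = [q] − [p].
This gives a 9×27 integer matrix of rank 8; reducing to Smith normal form yields diagonal entries (1,1,1,1,1,1,1,1).

Boundary ∂_2: C_2 → C_1 acts by ∂[p,q,r] = [q,r] − [p,r] + [p,q]. For instance
  ∂[0,1,7] = [1,7] − [0,7] + [0,1],
  ∂[1,4,8] = [4,8] − [1,8] + [1,4].
The resulting 27×18 matrix has rank 18, and its Smith normal form has invariant factors (1,1,1,1,1,1,1,1,1,1,1,1,1,1,1,1,1,2).

Computing H_k = (kernel of ∂_k) / (image of ∂_{k+1}):

  H_0: rank C_0 − rank ∂_1 = 9 − 8 = 1, and the invariant factors of ∂_1 are all 1, so H_0 = Z.
  H_1: rank ker ∂_1 − rank ∂_2 = (27 − 8) − 18 = 1, and ∂_2 has invariant factor 2 > 1, so H_1 = Z × Z/2.
  H_2: rank ker ∂_2 − rank ∂_3 = (18 − 18) − 0 = 0, and there is no ∂_3, so H_2 = 0.

As a check, the Euler characteristic is 9 − 27 + 18 = 0, which agrees with 1 − 1 + 0 = 0.
(K is a triangulation of the Klein bottle.)

Hence the Betti numbers are b_0 = 1, b_1 = 1, b_2 = 0.

b_0 = 1, b_1 = 1, b_2 = 0.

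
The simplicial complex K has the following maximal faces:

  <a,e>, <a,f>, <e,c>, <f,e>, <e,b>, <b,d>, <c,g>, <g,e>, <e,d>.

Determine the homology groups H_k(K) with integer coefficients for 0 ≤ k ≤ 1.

Take the total order a < b < c < d < e < f < g on the vertex set. Then K (dimension 1) consists of the simplices:

  0-simplices (7): a, b, c, d, e, f, g
  1-simplices (9): ae, af, bd, be, ce, cg, de, ef, eg

so the chain groups are C_0 ≅ Z^7, C_1 ≅ Z^9.

The boundary map ∂_1: C_1 → C_0 is given by ∂[p,q] = [q] − [p]. For instance
  ∂cg = g − c.
This gives a 7×9 integer matrix of rank 6; reducing to Smith normal form yields diagonal entries (1,1,1,1,1,1).

Now H_k = ker ∂_k / im ∂_{k+1}, so:

  H_0: rank C_0 − rank ∂_1 = 7 − 6 = 1, and the invariant factors of ∂_1 are all 1, so H_0 ≅ Z.
  H_1: rank ker ∂_1 − rank ∂_2 = (9 − 6) − 0 = 3, and there is no ∂_2, so H_1 ≅ Z^3.

H_0 = Z,  H_1 = Z^3.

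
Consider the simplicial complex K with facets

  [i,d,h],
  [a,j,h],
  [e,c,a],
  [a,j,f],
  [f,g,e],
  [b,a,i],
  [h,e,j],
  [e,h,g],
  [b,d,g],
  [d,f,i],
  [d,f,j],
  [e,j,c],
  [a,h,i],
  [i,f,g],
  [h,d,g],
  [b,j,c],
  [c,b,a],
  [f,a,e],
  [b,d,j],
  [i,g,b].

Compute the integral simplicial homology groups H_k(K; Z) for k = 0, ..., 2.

Order the vertices as a < b < c < d < e < f < g < h < i < j. Listing each simplex with vertices in this order, K has dimension 2 with simplices:

  0-simplices (10): a, b, c, d, e, f, g, h, i, j
  1-simplices (30): ab, ac, ae, af, ah, ai, aj, bc, bd, bg, bi, bj, ce, cj, df, dg, dh, di, dj, ef, eg, eh, ej, fg, fi, fj, gh, gi, hi, hj
  2-simplices (20): abc, abi, ace, aef, afj, ahi, ahj, bcj, bdg, bdj, bgi, cej, dfi, dfj, dgh, dhi, efg, egh, ehj, fgi

Hence C_0 ≅ Z^10, C_1 ≅ Z^30, C_2 ≅ Z^20.

The boundary map ∂_1: C_1 → C_0 maps an edge to its endpoints' difference, ∂[p,q] = q − p. For instance
  ∂ah = h − a.
As a 10×30 matrix over Z this has rank 9, with invariant factors (1,1,1,1,1,1,1,1,1).

∂_2: C_2 → C_1 acts by ∂[p,q,r] = [q,r] − [p,r] + [p,q]. For instance
  ∂fgi = gi − fi + fg,
  ∂bdj = dj − bj + bd.
The 30×20 boundary matrix has rank 20 and Smith normal form diag(1,1,1,1,1,1,1,1,1,1,1,1,1,1,1,1,1,1,1,2).

Reading off H_k = ker ∂_k / im ∂_{k+1}:

  H_0: rank C_0 − rank ∂_1 = 10 − 9 = 1, and the invariant factors of ∂_1 are all 1, so H_0 = Z.
  H_1: rank ker ∂_1 − rank ∂_2 = (30 − 9) − 20 = 1, and ∂_2 has invariant factor 2 > 1, so H_1 = Z ⊕ Z/2.
  H_2: rank ker ∂_2 − rank ∂_3 = (20 − 20) − 0 = 0, and there is no ∂_3, so H_2 = 0.

H_0 = Z,  H_1 = Z ⊕ Z/2,  H_2 = 0.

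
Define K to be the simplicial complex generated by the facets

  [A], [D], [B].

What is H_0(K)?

We work with the vertex ordering A < B < D. The simplices of K, each written with vertices in increasing order, are:

  0-simplices (3): A, B, D

Hence C_0 ≅ Z^3.

Reading off H_k = ker ∂_k / im ∂_{k+1}:

  H_0: rank C_0 − rank ∂_1 = 3 − 0 = 3, and there is no ∂_1, so H_0 ≅ Z^3.

H_0 ≅ Z^3.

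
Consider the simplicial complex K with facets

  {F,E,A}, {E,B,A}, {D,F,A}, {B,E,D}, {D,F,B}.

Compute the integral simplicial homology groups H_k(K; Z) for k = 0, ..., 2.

H_0 ≅ Z,  H_1 ≅ Z,  H_2 = 0.

We work with the vertex ordering A < B < D < E < F. The simplices of K, each written with vertices in increasing order, are:

  0-simplices (5): A, B, D, E, F
  1-simplices (10): AB, AD, AE, AF, BD, BE, BF, DE, DF, EF
  2-simplices (5): ABE, ADF, AEF, BDE, BDF

Hence C_0 ≅ Z^5, C_1 ≅ Z^10, C_2 ≅ Z^5.

Boundary ∂_1: C_1 → C_0 maps an edge to its endpoints' difference, ∂[p,q] = q − p.
As a 5×10 matrix over Z this has rank 4, with invariant factors (1,1,1,1).

Boundary ∂_2: C_2 → C_1 maps a triangle to the signed sum of its edges. For instance
  ∂ADF = DF − AF + AD,
  ∂AEF = EF − AF + AE.
This gives a 10×5 integer matrix of rank 5; reducing to Smith normal form yields diagonal entries (1,1,1,1,1).

From H_k ≅ ker(∂_k) / im(∂_{k+1}) we obtain:

  H_0: rank C_0 − rank ∂_1 = 5 − 4 = 1, and the invariant factors of ∂_1 are all 1, so H_0 = Z.
  H_1: rank ker ∂_1 − rank ∂_2 = (10 − 4) − 5 = 1, and the invariant factors of ∂_2 are all 1, so H_1 = Z.
  H_2: rank ker ∂_2 − rank ∂_3 = (5 − 5) − 0 = 0, and there is no ∂_3, so H_2 = 0.

As a check, the Euler characteristic is 5 − 10 + 5 = 0, which agrees with 1 − 1 + 0 = 0.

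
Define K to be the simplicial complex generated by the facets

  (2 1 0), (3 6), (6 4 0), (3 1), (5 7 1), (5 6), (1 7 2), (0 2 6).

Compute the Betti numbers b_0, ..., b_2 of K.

We work with the vertex ordering 0 < 1 < 2 < 3 < 4 < 5 < 6 < 7. The simplices of K, each written with vertices in increasing order, are:

  0-simplices (8): [0], [1], [2], [3], [4], [5], [6], [7]
  1-simplices (14): [0,1], [0,2], [0,4], [0,6], [1,2], [1,3], [1,5], [1,7], [2,6], [2,7], [3,6], [4,6], [5,6], [5,7]
  2-simplices (5): [0,1,2], [0,2,6], [0,4,6], [1,2,7], [1,5,7]

giving chain groups C_0 ≅ Z^8, C_1 ≅ Z^14, C_2 ≅ Z^5.

Boundary ∂_1: C_1 → C_0 is given by ∂[p,q] = [q] − [p].
This gives a 8×14 integer matrix of rank 7; reducing to Smith normal form yields diagonal entries (1,1,1,1,1,1,1).

Boundary ∂_2: C_2 → C_1 sends each 2-simplex [p,q,r] to [q,r] − [p,r] + [p,q]. For instance
  ∂[1,5,7] = [5,7] − [1,7] + [1,5],
  ∂[0,4,6] = [4,6] − [0,6] + [0,4].
The resulting 14×5 matrix has rank 5, and its Smith normal form has invariant factors (1,1,1,1,1).

Now H_k = ker ∂_k / im ∂_{k+1}, so:

  H_0: rank C_0 − rank ∂_1 = 8 − 7 = 1, and the invariant factors of ∂_1 are all 1, so H_0 = Z.
  H_1: rank ker ∂_1 − rank ∂_2 = (14 − 7) − 5 = 2, and the invariant factors of ∂_2 are all 1, so H_1 = Z^2.
  H_2: rank ker ∂_2 − rank ∂_3 = (5 − 5) − 0 = 0, and there is no ∂_3, so H_2 = 0.

As a check, the Euler characteristic is 8 − 14 + 5 = -1, which agrees with 1 − 2 + 0 = -1.

Hence the Betti numbers are b_0 = 1, b_1 = 2, b_2 = 0.

b_0 = 1, b_1 = 2, b_2 = 0.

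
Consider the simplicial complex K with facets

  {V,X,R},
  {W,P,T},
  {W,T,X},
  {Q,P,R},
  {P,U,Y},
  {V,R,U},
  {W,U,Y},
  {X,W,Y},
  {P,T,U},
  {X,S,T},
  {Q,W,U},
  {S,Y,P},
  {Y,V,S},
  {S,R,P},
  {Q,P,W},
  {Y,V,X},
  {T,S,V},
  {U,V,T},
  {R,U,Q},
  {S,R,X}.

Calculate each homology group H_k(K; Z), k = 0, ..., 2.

Fix the vertex order P < Q < R < S < T < U < V < W < X < Y and write every simplex with vertices in increasing order. Then dim K = 2 and the simplices of K are:

  0-simplices (10): P, Q, R, S, T, U, V, W, X, Y
  1-simplices (30): PQ, PR, PS, PT, PU, PW, PY, QR, QU, QW, RS, RU, RV, RX, ST, SV, SX, SY, TU, TV, TW, TX, UV, UW, UY, VX, VY, WX, WY, XY
  2-simplices (20): PQR, PQW, PRS, PSY, PTU, PTW, PUY, QRU, QUW, RSX, RUV, RVX, STV, STX, SVY, TUV, TWX, UWY, VXY, WXY

so the chain groups are C_0 ≅ Z^10, C_1 ≅ Z^30, C_2 ≅ Z^20.

The boundary map ∂_1: C_1 → C_0 sends each edge [p,q] (with p < q) to q − p.
The 10×30 boundary matrix has rank 9 and Smith normal form diag(1,1,1,1,1,1,1,1,1).

∂_2: C_2 → C_1 maps a triangle to the signed sum of its edges. For instance
  ∂PQW = QW − PW + PQ,
  ∂RVX = VX − RX + RV.
The resulting 30×20 matrix has rank 20, and its Smith normal form has invariant factors (1,1,1,1,1,1,1,1,1,1,1,1,1,1,1,1,1,1,1,2).

From H_k ≅ ker(∂_k) / im(∂_{k+1}) we obtain:

  H_0: rank C_0 − rank ∂_1 = 10 − 9 = 1, and the invariant factors of ∂_1 are all 1, so H_0 ≅ Z.
  H_1: rank ker ∂_1 − rank ∂_2 = (30 − 9) − 20 = 1, and ∂_2 has invariant factor 2 > 1, so H_1 ≅ Z ⊕ Z/2.
  H_2: rank ker ∂_2 − rank ∂_3 = (20 − 20) − 0 = 0, and there is no ∂_3, so H_2 ≅ 0.

As a check, the Euler characteristic is 10 − 30 + 20 = 0, which agrees with 1 − 1 + 0 = 0.
(K is a triangulation of the Klein bottle.)

H_0 ≅ Z,  H_1 ≅ Z ⊕ Z/2,  H_2 = 0.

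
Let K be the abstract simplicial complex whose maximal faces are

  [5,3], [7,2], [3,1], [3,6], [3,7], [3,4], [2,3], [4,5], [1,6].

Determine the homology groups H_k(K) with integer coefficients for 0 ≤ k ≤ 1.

We work with the vertex ordering 1 < 2 < 3 < 4 < 5 < 6 < 7. The simplices of K, each written with vertices in increasing order, are:

  0-simplices (7): [1], [2], [3], [4], [5], [6], [7]
  1-simplices (9): [1,3], [1,6], [2,3], [2,7], [3,4], [3,5], [3,6], [3,7], [4,5]

so the chain groups are C_0 ≅ Z^7, C_1 ≅ Z^9.

Boundary ∂_1: C_1 → C_0 sends each edge [p,q] (with p < q) to q − p. For instance
  ∂[1,3] = [3] − [1].
As a 7×9 matrix over Z this has rank 6, with invariant factors (1,1,1,1,1,1).

Computing H_k = (kernel of ∂_k) / (image of ∂_{k+1}):

  H_0: rank C_0 − rank ∂_1 = 7 − 6 = 1, and the invariant factors of ∂_1 are all 1, so H_0 ≅ Z.
  H_1: rank ker ∂_1 − rank ∂_2 = (9 − 6) − 0 = 3, and there is no ∂_2, so H_1 ≅ Z^3.

(K is a triangulation of a wedge of 3 circles.)

H_0 = Z,  H_1 = Z^3.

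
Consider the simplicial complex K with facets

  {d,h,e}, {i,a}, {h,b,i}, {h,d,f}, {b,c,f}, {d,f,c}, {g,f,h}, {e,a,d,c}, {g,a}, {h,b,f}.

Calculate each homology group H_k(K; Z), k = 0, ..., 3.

H_0 ≅ Z,  H_1 ≅ Z^2,  H_2 = 0,  H_3 = 0.

We work with the vertex ordering a < b < c < d < e < f < g < h < i. The simplices of K, each written with vertices in increasing order, are:

  0-simplices (9): a, b, c, d, e, f, g, h, i
  1-simplices (20): ac, ad, ae, ag, ai, bc, bf, bh, bi, cd, ce, cf, de, df, dh, eh, fg, fh, gh, hi
  2-simplices (11): acd, ace, ade, bcf, bfh, bhi, cde, cdf, deh, dfh, fgh
  3-simplices (1): acde

giving chain groups C_0 ≅ Z^9, C_1 ≅ Z^20, C_2 ≅ Z^11, C_3 ≅ Z^1.

∂_1: C_1 → C_0 maps an edge to its endpoints' difference, ∂[p,q] = q − p. For instance
  ∂cd = d − c.
The resulting 9×20 matrix has rank 8, and its Smith normal form has invariant factors (1,1,1,1,1,1,1,1).

The boundary map ∂_2: C_2 → C_1 maps a triangle to the signed sum of its edges. For instance
  ∂cdf = df − cf + cd,
  ∂deh = eh − dh + de.
As a 20×11 matrix over Z this has rank 10, with invariant factors (1,1,1,1,1,1,1,1,1,1).

∂_3: C_3 → C_2 sends each 3-simplex σ to the alternating sum Σ_i (−1)^i (σ with its i-th vertex removed). For instance
  ∂acde = cde − ade + ace − acd.
The 11×1 boundary matrix has rank 1 and Smith normal form diag(1).

From H_k ≅ ker(∂_k) / im(∂_{k+1}) we obtain:

  H_0: rank C_0 − rank ∂_1 = 9 − 8 = 1, and the invariant factors of ∂_1 are all 1, so H_0 = Z.
  H_1: rank ker ∂_1 − rank ∂_2 = (20 − 8) − 10 = 2, and the invariant factors of ∂_2 are all 1, so H_1 = Z^2.
  H_2: rank ker ∂_2 − rank ∂_3 = (11 − 10) − 1 = 0, and the invariant factors of ∂_3 are all 1, so H_2 = 0.
  H_3: rank ker ∂_3 − rank ∂_4 = (1 − 1) − 0 = 0, and there is no ∂_4, so H_3 = 0.

As a check, the Euler characteristic is 9 − 20 + 11 − 1 = -1, which agrees with 1 − 2 + 0 − 0 = -1.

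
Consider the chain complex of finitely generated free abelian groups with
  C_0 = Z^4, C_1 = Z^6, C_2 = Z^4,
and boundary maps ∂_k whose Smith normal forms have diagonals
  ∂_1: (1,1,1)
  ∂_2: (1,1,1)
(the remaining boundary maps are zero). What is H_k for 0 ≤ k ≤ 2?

H_0: b_0 = 4 − 0 − 3 = 1; torsion from ∂_1 factors > 1: none. So H_0 = Z.
H_1: b_1 = 6 − 3 − 3 = 0; torsion from ∂_2 factors > 1: none. So H_1 = 0.
H_2: b_2 = 4 − 3 − 0 = 1; torsion from ∂_3 factors > 1: none. So H_2 = Z.

H_0 = Z,  H_1 = 0,  H_2 = Z.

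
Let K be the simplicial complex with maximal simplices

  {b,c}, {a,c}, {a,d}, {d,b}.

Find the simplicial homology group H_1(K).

Fix the vertex order a < b < c < d and write every simplex with vertices in increasing order. Then dim K = 1 and the simplices of K are:

  0-simplices (4): a, b, c, d
  1-simplices (4): ac, ad, bc, bd

giving chain groups C_0 ≅ Z^4, C_1 ≅ Z^4.

∂_1: C_1 → C_0 maps an edge to its endpoints' difference, ∂[p,q] = q − p.
The resulting 4×4 matrix has rank 3, and its Smith normal form has invariant factors (1,1,1).

Computing H_k = (kernel of ∂_k) / (image of ∂_{k+1}):

  H_1: rank ker ∂_1 − rank ∂_2 = (4 − 3) − 0 = 1, and there is no ∂_2, so H_1 = Z.

(K is a triangulation of the circle S^1.)

H_1 ≅ Z.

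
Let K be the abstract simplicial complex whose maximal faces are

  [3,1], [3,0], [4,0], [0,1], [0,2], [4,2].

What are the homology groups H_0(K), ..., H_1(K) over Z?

We work with the vertex ordering 0 < 1 < 2 < 3 < 4. The simplices of K, each written with vertices in increasing order, are:

  0-simplices (5): [0], [1], [2], [3], [4]
  1-simplices (6): [0,1], [0,2], [0,3], [0,4], [1,3], [2,4]

so the chain groups are C_0 ≅ Z^5, C_1 ≅ Z^6.

Boundary ∂_1: C_1 → C_0 sends each edge [p,q] (with p < q) to q − p.
The 5×6 boundary matrix has rank 4 and Smith normal form diag(1,1,1,1).

From H_k ≅ ker(∂_k) / im(∂_{k+1}) we obtain:

  H_0: rank C_0 − rank ∂_1 = 5 − 4 = 1, and the invariant factors of ∂_1 are all 1, so H_0 ≅ Z.
  H_1: rank ker ∂_1 − rank ∂_2 = (6 − 4) − 0 = 2, and there is no ∂_2, so H_1 ≅ Z^2.

(K is a triangulation of a wedge of 2 circles.)

H_0 ≅ Z,  H_1 ≅ Z^2.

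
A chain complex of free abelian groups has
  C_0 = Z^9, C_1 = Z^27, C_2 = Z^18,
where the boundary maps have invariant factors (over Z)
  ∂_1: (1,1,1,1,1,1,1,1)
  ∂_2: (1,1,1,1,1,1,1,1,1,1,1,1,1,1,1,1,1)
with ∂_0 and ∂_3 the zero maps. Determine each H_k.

H_0 = Z,  H_1 = Z^2,  H_2 = Z.

H_0: b_0 = 9 − 0 − 8 = 1; torsion from ∂_1 factors > 1: none. So H_0 = Z.
H_1: b_1 = 27 − 8 − 17 = 2; torsion from ∂_2 factors > 1: none. So H_1 = Z^2.
H_2: b_2 = 18 − 17 − 0 = 1; torsion from ∂_3 factors > 1: none. So H_2 = Z.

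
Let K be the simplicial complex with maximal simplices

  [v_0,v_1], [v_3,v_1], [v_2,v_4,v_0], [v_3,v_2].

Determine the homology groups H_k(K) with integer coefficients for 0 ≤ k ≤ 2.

H_0 = Z,  H_1 = Z,  H_2 = 0.

K has 5 vertices, 6 edges, 1 triangle.
rank ∂_0 = 0, rank ∂_1 = 4 ⇒ b_0 = 5 − 0 − 4 = 1; all invariant factors of ∂_1 are 1 so no torsion. So H_0 ≅ Z.
rank ∂_1 = 4, rank ∂_2 = 1 ⇒ b_1 = 6 − 4 − 1 = 1; all invariant factors of ∂_2 are 1 so no torsion. So H_1 ≅ Z.
rank ∂_2 = 1, rank ∂_3 = 0 ⇒ b_2 = 1 − 1 − 0 = 0. So H_2 ≅ 0.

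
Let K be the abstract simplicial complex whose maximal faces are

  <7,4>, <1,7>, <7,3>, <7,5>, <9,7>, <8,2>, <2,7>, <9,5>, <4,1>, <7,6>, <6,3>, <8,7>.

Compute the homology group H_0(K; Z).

We work with the vertex ordering 1 < 2 < 3 < 4 < 5 < 6 < 7 < 8 < 9. The simplices of K, each written with vertices in increasing order, are:

  0-simplices (9): [1], [2], [3], [4], [5], [6], [7], [8], [9]
  1-simplices (12): [1,4], [1,7], [2,7], [2,8], [3,6], [3,7], [4,7], [5,7], [5,9], [6,7], [7,8], [7,9]

Hence C_0 ≅ Z^9, C_1 ≅ Z^12.

Boundary ∂_1: C_1 → C_0 is given by ∂[p,q] = [q] − [p]. For instance
  ∂[6,7] = [7] − [6].
This gives a 9×12 integer matrix of rank 8; reducing to Smith normal form yields diagonal entries (1,1,1,1,1,1,1,1).

From H_k ≅ ker(∂_k) / im(∂_{k+1}) we obtain:

  H_0: rank C_0 − rank ∂_1 = 9 − 8 = 1, and the invariant factors of ∂_1 are all 1, so H_0 ≅ Z.

H_0 = Z.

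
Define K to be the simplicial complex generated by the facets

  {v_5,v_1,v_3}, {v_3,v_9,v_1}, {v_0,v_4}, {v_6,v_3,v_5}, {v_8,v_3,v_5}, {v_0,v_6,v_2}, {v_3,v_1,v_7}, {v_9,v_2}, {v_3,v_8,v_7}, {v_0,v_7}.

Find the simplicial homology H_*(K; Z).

H_0 ≅ Z,  H_1 ≅ Z^2,  H_2 = 0.

Take the total order v_0 < v_1 < v_2 < v_3 < v_4 < v_5 < v_6 < v_7 < v_8 < v_9 on the vertex set. Then K (dimension 2) consists of the simplices:

  0-simplices (10): [v_0], [v_1], [v_2], [v_3], [v_4], [v_5], [v_6], [v_7], [v_8], [v_9]
  1-simplices (18): (18 of them)
  2-simplices (7): [v_0,v_2,v_6], [v_1,v_3,v_5], [v_1,v_3,v_7], [v_1,v_3,v_9], [v_3,v_5,v_6], [v_3,v_5,v_8], [v_3,v_7,v_8]

so the chain groups are C_0 ≅ Z^10, C_1 ≅ Z^18, C_2 ≅ Z^7.

Boundary ∂_1: C_1 → C_0 is given by ∂[p,q] = [q] − [p]. For instance
  ∂[v_1,v_9] = [v_9] − [v_1].
This gives a 10×18 integer matrix of rank 9; reducing to Smith normal form yields diagonal entries (1,1,1,1,1,1,1,1,1).

Boundary ∂_2: C_2 → C_1 sends each 2-simplex [p,q,r] to [q,r] − [p,r] + [p,q]. For instance
  ∂[v_1,v_3,v_5] = [v_3,v_5] − [v_1,v_5] + [v_1,v_3],
  ∂[v_3,v_5,v_8] = [v_5,v_8] − [v_3,v_8] + [v_3,v_5].
This gives a 18×7 integer matrix of rank 7; reducing to Smith normal form yields diagonal entries (1,1,1,1,1,1,1).

From H_k ≅ ker(∂_k) / im(∂_{k+1}) we obtain:

  H_0: rank C_0 − rank ∂_1 = 10 − 9 = 1, and the invariant factors of ∂_1 are all 1, so H_0 ≅ Z.
  H_1: rank ker ∂_1 − rank ∂_2 = (18 − 9) − 7 = 2, and the invariant factors of ∂_2 are all 1, so H_1 ≅ Z^2.
  H_2: rank ker ∂_2 − rank ∂_3 = (7 − 7) − 0 = 0, and there is no ∂_3, so H_2 ≅ 0.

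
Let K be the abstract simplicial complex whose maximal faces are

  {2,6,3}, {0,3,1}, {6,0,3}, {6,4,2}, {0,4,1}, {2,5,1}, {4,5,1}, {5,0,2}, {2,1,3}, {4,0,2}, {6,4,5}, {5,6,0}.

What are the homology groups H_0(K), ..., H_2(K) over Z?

H_0 ≅ Z,  H_1 ≅ Z_2,  H_2 = 0.

We work with the vertex ordering 0 < 1 < 2 < 3 < 4 < 5 < 6. The simplices of K, each written with vertices in increasing order, are:

  0-simplices (7): [0], [1], [2], [3], [4], [5], [6]
  1-simplices (18): [0,1], [0,2], [0,3], [0,4], [0,5], [0,6], [1,2], [1,3], [1,4], [1,5], [2,3], [2,4], [2,5], [2,6], [3,6], [4,5], [4,6], [5,6]
  2-simplices (12): [0,1,3], [0,1,4], [0,2,4], [0,2,5], [0,3,6], [0,5,6], [1,2,3], [1,2,5], [1,4,5], [2,3,6], [2,4,6], [4,5,6]

giving chain groups C_0 ≅ Z^7, C_1 ≅ Z^18, C_2 ≅ Z^12.

∂_1: C_1 → C_0 is given by ∂[p,q] = [q] − [p].
As a 7×18 matrix over Z this has rank 6, with invariant factors (1,1,1,1,1,1).

The boundary map ∂_2: C_2 → C_1 acts by ∂[p,q,r] = [q,r] − [p,r] + [p,q]. For instance
  ∂[2,4,6] = [4,6] − [2,6] + [2,4],
  ∂[0,2,5] = [2,5] − [0,5] + [0,2].
The resulting 18×12 matrix has rank 12, and its Smith normal form has invariant factors (1,1,1,1,1,1,1,1,1,1,1,2).

Now H_k = ker ∂_k / im ∂_{k+1}, so:

  H_0: rank C_0 − rank ∂_1 = 7 − 6 = 1, and the invariant factors of ∂_1 are all 1, so H_0 ≅ Z.
  H_1: rank ker ∂_1 − rank ∂_2 = (18 − 6) − 12 = 0, and ∂_2 has invariant factor 2 > 1, so H_1 ≅ Z_2.
  H_2: rank ker ∂_2 − rank ∂_3 = (12 − 12) − 0 = 0, and there is no ∂_3, so H_2 ≅ 0.

As a check, the Euler characteristic is 7 − 18 + 12 = 1, which agrees with 1 − 0 + 0 = 1.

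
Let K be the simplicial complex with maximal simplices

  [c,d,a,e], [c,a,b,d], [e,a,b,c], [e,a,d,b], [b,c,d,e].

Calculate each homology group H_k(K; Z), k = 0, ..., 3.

We work with the vertex ordering a < b < c < d < e. The simplices of K, each written with vertices in increasing order, are:

  0-simplices (5): a, b, c, d, e
  1-simplices (10): ab, ac, ad, ae, bc, bd, be, cd, ce, de
  2-simplices (10): abc, abd, abe, acd, ace, ade, bcd, bce, bde, cde
  3-simplices (5): abcd, abce, abde, acde, bcde

giving chain groups C_0 ≅ Z^5, C_1 ≅ Z^10, C_2 ≅ Z^10, C_3 ≅ Z^5.

∂_1: C_1 → C_0 maps an edge to its endpoints' difference, ∂[p,q] = q − p. For instance
  ∂bd = d − b.
The resulting 5×10 matrix has rank 4, and its Smith normal form has invariant factors (1,1,1,1).

∂_2: C_2 → C_1 sends each 2-simplex [p,q,r] to [q,r] − [p,r] + [p,q]. For instance
  ∂bcd = cd − bd + bc,
  ∂abc = bc − ac + ab.
The resulting 10×10 matrix has rank 6, and its Smith normal form has invariant factors (1,1,1,1,1,1).

∂_3: C_3 → C_2 sends each 3-simplex σ to the alternating sum Σ_i (−1)^i (σ with its i-th vertex removed). For instance
  ∂abde = bde − ade + abe − abd,
  ∂abce = bce − ace + abe − abc.
As a 10×5 matrix over Z this has rank 4, with invariant factors (1,1,1,1).

Now H_k = ker ∂_k / im ∂_{k+1}, so:

  H_0: rank C_0 − rank ∂_1 = 5 − 4 = 1, and the invariant factors of ∂_1 are all 1, so H_0 ≅ Z.
  H_1: rank ker ∂_1 − rank ∂_2 = (10 − 4) − 6 = 0, and the invariant factors of ∂_2 are all 1, so H_1 ≅ 0.
  H_2: rank ker ∂_2 − rank ∂_3 = (10 − 6) − 4 = 0, and the invariant factors of ∂_3 are all 1, so H_2 ≅ 0.
  H_3: rank ker ∂_3 − rank ∂_4 = (5 − 4) − 0 = 1, and there is no ∂_4, so H_3 ≅ Z.

As a check, the Euler characteristic is 5 − 10 + 10 − 5 = 0, which agrees with 1 − 0 + 0 − 1 = 0.

H_0 ≅ Z,  H_1 = 0,  H_2 = 0,  H_3 ≅ Z.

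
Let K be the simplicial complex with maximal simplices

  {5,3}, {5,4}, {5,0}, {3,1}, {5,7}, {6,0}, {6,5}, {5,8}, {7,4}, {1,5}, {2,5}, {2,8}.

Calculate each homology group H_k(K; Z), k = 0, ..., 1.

We work with the vertex ordering 0 < 1 < 2 < 3 < 4 < 5 < 6 < 7 < 8. The simplices of K, each written with vertices in increasing order, are:

  0-simplices (9): [0], [1], [2], [3], [4], [5], [6], [7], [8]
  1-simplices (12): [0,5], [0,6], [1,3], [1,5], [2,5], [2,8], [3,5], [4,5], [4,7], [5,6], [5,7], [5,8]

so the chain groups are C_0 ≅ Z^9, C_1 ≅ Z^12.

Boundary ∂_1: C_1 → C_0 sends each edge [p,q] (with p < q) to q − p. For instance
  ∂[5,8] = [8] − [5].
This gives a 9×12 integer matrix of rank 8; reducing to Smith normal form yields diagonal entries (1,1,1,1,1,1,1,1).

From H_k ≅ ker(∂_k) / im(∂_{k+1}) we obtain:

  H_0: rank C_0 − rank ∂_1 = 9 − 8 = 1, and the invariant factors of ∂_1 are all 1, so H_0 = Z.
  H_1: rank ker ∂_1 − rank ∂_2 = (12 − 8) − 0 = 4, and there is no ∂_2, so H_1 = Z^4.

H_0 ≅ Z,  H_1 ≅ Z^4.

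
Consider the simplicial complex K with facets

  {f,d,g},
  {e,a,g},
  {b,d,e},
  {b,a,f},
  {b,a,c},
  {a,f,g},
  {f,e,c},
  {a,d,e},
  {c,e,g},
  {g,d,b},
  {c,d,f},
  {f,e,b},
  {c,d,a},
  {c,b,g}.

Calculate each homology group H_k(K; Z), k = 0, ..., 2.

H_0 ≅ Z,  H_1 ≅ Z^2,  H_2 ≅ Z.

Take the total order a < b < c < d < e < f < g on the vertex set. Then K (dimension 2) consists of the simplices:

  0-simplices (7): a, b, c, d, e, f, g
  1-simplices (21): ab, ac, ad, ae, af, ag, bc, bd, be, bf, bg, cd, ce, cf, cg, de, df, dg, ef, eg, fg
  2-simplices (14): abc, abf, acd, ade, aeg, afg, bcg, bde, bdg, bef, cdf, cef, ceg, dfg

so the chain groups are C_0 ≅ Z^7, C_1 ≅ Z^21, C_2 ≅ Z^14.

Boundary ∂_1: C_1 → C_0 is given by ∂[p,q] = [q] − [p].
As a 7×21 matrix over Z this has rank 6, with invariant factors (1,1,1,1,1,1).

The boundary map ∂_2: C_2 → C_1 acts by ∂[p,q,r] = [q,r] − [p,r] + [p,q]. For instance
  ∂abf = bf − af + ab,
  ∂cdf = df − cf + cd.
As a 21×14 matrix over Z this has rank 13, with invariant factors (1,1,1,1,1,1,1,1,1,1,1,1,1).

Now H_k = ker ∂_k / im ∂_{k+1}, so:

  H_0: rank C_0 − rank ∂_1 = 7 − 6 = 1, and the invariant factors of ∂_1 are all 1, so H_0 ≅ Z.
  H_1: rank ker ∂_1 − rank ∂_2 = (21 − 6) − 13 = 2, and the invariant factors of ∂_2 are all 1, so H_1 ≅ Z^2.
  H_2: rank ker ∂_2 − rank ∂_3 = (14 − 13) − 0 = 1, and there is no ∂_3, so H_2 ≅ Z.

As a check, the Euler characteristic is 7 − 21 + 14 = 0, which agrees with 1 − 2 + 1 = 0.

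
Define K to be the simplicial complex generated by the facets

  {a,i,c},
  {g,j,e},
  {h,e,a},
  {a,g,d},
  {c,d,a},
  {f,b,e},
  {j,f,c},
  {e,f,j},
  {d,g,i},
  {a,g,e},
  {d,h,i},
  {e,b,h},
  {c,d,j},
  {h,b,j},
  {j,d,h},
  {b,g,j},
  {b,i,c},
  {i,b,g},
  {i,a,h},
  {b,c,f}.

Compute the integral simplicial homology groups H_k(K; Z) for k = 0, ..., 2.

Fix the vertex order a < b < c < d < e < f < g < h < i < j and write every simplex with vertices in increasing order. Then dim K = 2 and the simplices of K are:

  0-simplices (10): a, b, c, d, e, f, g, h, i, j
  1-simplices (30): ac, ad, ae, ag, ah, ai, bc, be, bf, bg, bh, bi, bj, cd, cf, ci, cj, dg, dh, di, dj, ef, eg, eh, ej, fj, gi, gj, hi, hj
  2-simplices (20): acd, aci, adg, aeg, aeh, ahi, bcf, bci, bef, beh, bgi, bgj, bhj, cdj, cfj, dgi, dhi, dhj, efj, egj

so the chain groups are C_0 ≅ Z^10, C_1 ≅ Z^30, C_2 ≅ Z^20.

The boundary map ∂_1: C_1 → C_0 maps an edge to its endpoints' difference, ∂[p,q] = q − p. For instance
  ∂ej = j − e.
As a 10×30 matrix over Z this has rank 9, with invariant factors (1,1,1,1,1,1,1,1,1).

The boundary map ∂_2: C_2 → C_1 sends each 2-simplex [p,q,r] to [q,r] − [p,r] + [p,q]. For instance
  ∂adg = dg − ag + ad,
  ∂bgi = gi − bi + bg.
This gives a 30×20 integer matrix of rank 20; reducing to Smith normal form yields diagonal entries (1,1,1,1,1,1,1,1,1,1,1,1,1,1,1,1,1,1,1,2).

Now H_k = ker ∂_k / im ∂_{k+1}, so:

  H_0: rank C_0 − rank ∂_1 = 10 − 9 = 1, and the invariant factors of ∂_1 are all 1, so H_0 = Z.
  H_1: rank ker ∂_1 − rank ∂_2 = (30 − 9) − 20 = 1, and ∂_2 has invariant factor 2 > 1, so H_1 = Z ⊕ Z/2Z.
  H_2: rank ker ∂_2 − rank ∂_3 = (20 − 20) − 0 = 0, and there is no ∂_3, so H_2 = 0.

As a check, the Euler characteristic is 10 − 30 + 20 = 0, which agrees with 1 − 1 + 0 = 0.
(K is a triangulation of the Klein bottle.)

H_0 ≅ Z,  H_1 ≅ Z ⊕ Z/2Z,  H_2 = 0.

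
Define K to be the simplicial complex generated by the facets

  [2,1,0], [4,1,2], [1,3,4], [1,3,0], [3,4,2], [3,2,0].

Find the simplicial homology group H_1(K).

H_1 = 0.

Order the vertices as 0 < 1 < 2 < 3 < 4. Listing each simplex with vertices in this order, K has dimension 2 with simplices:

  0-simplices (5): [0], [1], [2], [3], [4]
  1-simplices (9): [0,1], [0,2], [0,3], [1,2], [1,3], [1,4], [2,3], [2,4], [3,4]
  2-simplices (6): [0,1,2], [0,1,3], [0,2,3], [1,2,4], [1,3,4], [2,3,4]

giving chain groups C_0 ≅ Z^5, C_1 ≅ Z^9, C_2 ≅ Z^6.

Boundary ∂_1: C_1 → C_0 is given by ∂[p,q] = [q] − [p]. For instance
  ∂[0,1] = [1] − [0].
The 5×9 boundary matrix has rank 4 and Smith normal form diag(1,1,1,1).

The boundary map ∂_2: C_2 → C_1 acts by ∂[p,q,r] = [q,r] − [p,r] + [p,q]. For instance
  ∂[0,1,3] = [1,3] − [0,3] + [0,1],
  ∂[2,3,4] = [3,4] − [2,4] + [2,3].
The resulting 9×6 matrix has rank 5, and its Smith normal form has invariant factors (1,1,1,1,1).

Computing H_k = (kernel of ∂_k) / (image of ∂_{k+1}):

  H_1: rank ker ∂_1 − rank ∂_2 = (9 − 4) − 5 = 0, and the invariant factors of ∂_2 are all 1, so H_1 ≅ 0.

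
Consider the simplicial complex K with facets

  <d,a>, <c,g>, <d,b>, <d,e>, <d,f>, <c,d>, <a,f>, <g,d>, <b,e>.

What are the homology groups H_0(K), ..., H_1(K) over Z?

K has 7 vertices, 9 edges.
rank ∂_0 = 0, rank ∂_1 = 6 ⇒ b_0 = 7 − 0 − 6 = 1; all invariant factors of ∂_1 are 1 so no torsion. So H_0 ≅ Z.
rank ∂_1 = 6, rank ∂_2 = 0 ⇒ b_1 = 9 − 6 − 0 = 3. So H_1 ≅ Z^3.

H_0 ≅ Z,  H_1 ≅ Z^3.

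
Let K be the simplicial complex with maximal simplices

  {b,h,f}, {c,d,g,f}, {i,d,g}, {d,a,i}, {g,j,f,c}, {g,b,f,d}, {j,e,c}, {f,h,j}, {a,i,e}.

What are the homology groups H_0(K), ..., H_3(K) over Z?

We work with the vertex ordering a < b < c < d < e < f < g < h < i < j. The simplices of K, each written with vertices in increasing order, are:

  0-simplices (10): a, b, c, d, e, f, g, h, i, j
  1-simplices (23): ad, ae, ai, bd, bf, bg, bh, cd, ce, cf, cg, cj, df, dg, di, ei, ej, fg, fh, fj, gi, gj, hj
  2-simplices (16): adi, aei, bdf, bdg, bfg, bfh, cdf, cdg, cej, cfg, cfj, cgj, dfg, dgi, fgj, fhj
  3-simplices (3): bdfg, cdfg, cfgj

Hence C_0 ≅ Z^10, C_1 ≅ Z^23, C_2 ≅ Z^16, C_3 ≅ Z^3.

∂_1: C_1 → C_0 maps an edge to its endpoints' difference, ∂[p,q] = q − p. For instance
  ∂bf = f − b.
The resulting 10×23 matrix has rank 9, and its Smith normal form has invariant factors (1,1,1,1,1,1,1,1,1).

∂_2: C_2 → C_1 maps a triangle to the signed sum of its edges. For instance
  ∂fhj = hj − fj + fh,
  ∂bfh = fh − bh + bf.
As a 23×16 matrix over Z this has rank 13, with invariant factors (1,1,1,1,1,1,1,1,1,1,1,1,1).

The boundary map ∂_3: C_3 → C_2 sends each 3-simplex σ to the alternating sum Σ_i (−1)^i (σ with its i-th vertex removed). For instance
  ∂bdfg = dfg − bfg + bdg − bdf,
  ∂cdfg = dfg − cfg + cdg − cdf.
This gives a 16×3 integer matrix of rank 3; reducing to Smith normal form yields diagonal entries (1,1,1).

Computing H_k = (kernel of ∂_k) / (image of ∂_{k+1}):

  H_0: rank C_0 − rank ∂_1 = 10 − 9 = 1, and the invariant factors of ∂_1 are all 1, so H_0 ≅ Z.
  H_1: rank ker ∂_1 − rank ∂_2 = (23 − 9) − 13 = 1, and the invariant factors of ∂_2 are all 1, so H_1 ≅ Z.
  H_2: rank ker ∂_2 − rank ∂_3 = (16 − 13) − 3 = 0, and the invariant factors of ∂_3 are all 1, so H_2 ≅ 0.
  H_3: rank ker ∂_3 − rank ∂_4 = (3 − 3) − 0 = 0, and there is no ∂_4, so H_3 ≅ 0.

H_0 ≅ Z,  H_1 ≅ Z,  H_2 = 0,  H_3 = 0.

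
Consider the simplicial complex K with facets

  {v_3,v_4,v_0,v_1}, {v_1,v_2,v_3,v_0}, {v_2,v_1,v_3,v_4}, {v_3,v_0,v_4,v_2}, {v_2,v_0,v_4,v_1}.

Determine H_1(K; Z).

H_1 = 0.

We work with the vertex ordering v_0 < v_1 < v_2 < v_3 < v_4. The simplices of K, each written with vertices in increasing order, are:

  0-simplices (5): [v_0], [v_1], [v_2], [v_3], [v_4]
  1-simplices (10): [v_0,v_1], [v_0,v_2], [v_0,v_3], [v_0,v_4], [v_1,v_2], [v_1,v_3], [v_1,v_4], [v_2,v_3], [v_2,v_4], [v_3,v_4]
  2-simplices (10): [v_0,v_1,v_2], [v_0,v_1,v_3], [v_0,v_1,v_4], [v_0,v_2,v_3], [v_0,v_2,v_4], [v_0,v_3,v_4], [v_1,v_2,v_3], [v_1,v_2,v_4], [v_1,v_3,v_4], [v_2,v_3,v_4]
  3-simplices (5): [v_0,v_1,v_2,v_3], [v_0,v_1,v_2,v_4], [v_0,v_1,v_3,v_4], [v_0,v_2,v_3,v_4], [v_1,v_2,v_3,v_4]

so the chain groups are C_0 ≅ Z^5, C_1 ≅ Z^10, C_2 ≅ Z^10, C_3 ≅ Z^5.

∂_1: C_1 → C_0 is given by ∂[p,q] = [q] − [p]. For instance
  ∂[v_1,v_2] = [v_2] − [v_1].
This gives a 5×10 integer matrix of rank 4; reducing to Smith normal form yields diagonal entries (1,1,1,1).

∂_2: C_2 → C_1 sends each 2-simplex [p,q,r] to [q,r] − [p,r] + [p,q]. For instance
  ∂[v_0,v_3,v_4] = [v_3,v_4] − [v_0,v_4] + [v_0,v_3],
  ∂[v_0,v_1,v_2] = [v_1,v_2] − [v_0,v_2] + [v_0,v_1].
As a 10×10 matrix over Z this has rank 6, with invariant factors (1,1,1,1,1,1).

The boundary map ∂_3: C_3 → C_2 sends each 3-simplex σ to the alternating sum Σ_i (−1)^i (σ with its i-th vertex removed). For instance
  ∂[v_1,v_2,v_3,v_4] = [v_2,v_3,v_4] − [v_1,v_3,v_4] + [v_1,v_2,v_4] − [v_1,v_2,v_3],
  ∂[v_0,v_1,v_3,v_4] = [v_1,v_3,v_4] − [v_0,v_3,v_4] + [v_0,v_1,v_4] − [v_0,v_1,v_3].
As a 10×5 matrix over Z this has rank 4, with invariant factors (1,1,1,1).

Reading off H_k = ker ∂_k / im ∂_{k+1}:

  H_1: rank ker ∂_1 − rank ∂_2 = (10 − 4) − 6 = 0, and the invariant factors of ∂_2 are all 1, so H_1 = 0.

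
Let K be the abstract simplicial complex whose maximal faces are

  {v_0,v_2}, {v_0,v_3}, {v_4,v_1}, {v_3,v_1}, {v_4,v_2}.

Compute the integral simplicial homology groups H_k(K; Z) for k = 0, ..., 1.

Take the total order v_0 < v_1 < v_2 < v_3 < v_4 on the vertex set. Then K (dimension 1) consists of the simplices:

  0-simplices (5): [v_0], [v_1], [v_2], [v_3], [v_4]
  1-simplices (5): [v_0,v_2], [v_0,v_3], [v_1,v_3], [v_1,v_4], [v_2,v_4]

so the chain groups are C_0 ≅ Z^5, C_1 ≅ Z^5.

∂_1: C_1 → C_0 sends each edge [p,q] (with p < q) to q − p.
The resulting 5×5 matrix has rank 4, and its Smith normal form has invariant factors (1,1,1,1).

Now H_k = ker ∂_k / im ∂_{k+1}, so:

  H_0: rank C_0 − rank ∂_1 = 5 − 4 = 1, and the invariant factors of ∂_1 are all 1, so H_0 = Z.
  H_1: rank ker ∂_1 − rank ∂_2 = (5 − 4) − 0 = 1, and there is no ∂_2, so H_1 = Z.

As a check, the Euler characteristic is 5 − 5 = 0, which agrees with 1 − 1 = 0.

H_0 = Z,  H_1 = Z.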